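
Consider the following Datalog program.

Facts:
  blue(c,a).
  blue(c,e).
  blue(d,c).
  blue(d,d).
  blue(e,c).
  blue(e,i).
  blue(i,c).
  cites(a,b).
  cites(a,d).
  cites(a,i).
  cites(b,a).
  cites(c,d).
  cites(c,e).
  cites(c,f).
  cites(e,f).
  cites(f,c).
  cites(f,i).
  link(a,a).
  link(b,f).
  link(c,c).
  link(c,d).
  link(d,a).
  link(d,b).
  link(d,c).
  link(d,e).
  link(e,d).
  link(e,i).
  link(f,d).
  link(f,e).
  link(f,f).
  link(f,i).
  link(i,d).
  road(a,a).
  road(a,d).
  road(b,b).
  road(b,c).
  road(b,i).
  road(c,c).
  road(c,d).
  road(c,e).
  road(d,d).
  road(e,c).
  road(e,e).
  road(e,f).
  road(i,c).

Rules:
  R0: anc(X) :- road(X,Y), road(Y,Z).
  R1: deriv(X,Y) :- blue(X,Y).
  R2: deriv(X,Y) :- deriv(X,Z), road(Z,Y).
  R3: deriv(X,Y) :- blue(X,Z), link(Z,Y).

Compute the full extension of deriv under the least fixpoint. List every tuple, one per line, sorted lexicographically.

round 1: derive deriv(c,a) via R1 from blue(c,a)
round 1: derive deriv(c,e) via R1 from blue(c,e)
round 1: derive deriv(d,c) via R1 from blue(d,c)
round 1: derive deriv(d,d) via R1 from blue(d,d)
round 1: derive deriv(e,c) via R1 from blue(e,c)
round 1: derive deriv(e,i) via R1 from blue(e,i)
round 1: derive deriv(i,c) via R1 from blue(i,c)
round 1: derive deriv(c,d) via R3 from blue(c,e), link(e,d)
round 1: derive deriv(c,i) via R3 from blue(c,e), link(e,i)
round 1: derive deriv(d,a) via R3 from blue(d,d), link(d,a)
round 1: derive deriv(d,b) via R3 from blue(d,d), link(d,b)
round 1: derive deriv(d,e) via R3 from blue(d,d), link(d,e)
round 1: derive deriv(e,d) via R3 from blue(e,c), link(c,d)
round 1: derive deriv(i,d) via R3 from blue(i,c), link(c,d)
round 2: derive deriv(c,c) via R2 from deriv(c,e), road(e,c)
round 2: derive deriv(c,f) via R2 from deriv(c,e), road(e,f)
round 2: derive deriv(d,f) via R2 from deriv(d,e), road(e,f)
round 2: derive deriv(d,i) via R2 from deriv(d,b), road(b,i)
round 2: derive deriv(e,e) via R2 from deriv(e,c), road(c,e)
round 2: derive deriv(i,e) via R2 from deriv(i,c), road(c,e)
round 3: derive deriv(e,f) via R2 from deriv(e,e), road(e,f)
round 3: derive deriv(i,f) via R2 from deriv(i,e), road(e,f)

deriv(c,a)
deriv(c,c)
deriv(c,d)
deriv(c,e)
deriv(c,f)
deriv(c,i)
deriv(d,a)
deriv(d,b)
deriv(d,c)
deriv(d,d)
deriv(d,e)
deriv(d,f)
deriv(d,i)
deriv(e,c)
deriv(e,d)
deriv(e,e)
deriv(e,f)
deriv(e,i)
deriv(i,c)
deriv(i,d)
deriv(i,e)
deriv(i,f)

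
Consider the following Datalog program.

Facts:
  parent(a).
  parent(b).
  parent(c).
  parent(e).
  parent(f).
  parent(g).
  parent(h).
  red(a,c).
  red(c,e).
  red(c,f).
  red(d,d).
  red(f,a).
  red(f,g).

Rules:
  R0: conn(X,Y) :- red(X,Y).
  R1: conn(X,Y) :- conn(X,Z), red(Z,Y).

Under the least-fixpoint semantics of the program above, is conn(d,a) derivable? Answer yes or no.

round 1: derive conn(a,c) via R0 from red(a,c)
round 1: derive conn(c,e) via R0 from red(c,e)
round 1: derive conn(c,f) via R0 from red(c,f)
round 1: derive conn(d,d) via R0 from red(d,d)
round 1: derive conn(f,a) via R0 from red(f,a)
round 1: derive conn(f,g) via R0 from red(f,g)
round 2: derive conn(a,e) via R1 from conn(a,c), red(c,e)
round 2: derive conn(a,f) via R1 from conn(a,c), red(c,f)
round 2: derive conn(c,a) via R1 from conn(c,f), red(f,a)
round 2: derive conn(c,g) via R1 from conn(c,f), red(f,g)
round 2: derive conn(f,c) via R1 from conn(f,a), red(a,c)
round 3: derive conn(a,a) via R1 from conn(a,f), red(f,a)
round 3: derive conn(a,g) via R1 from conn(a,f), red(f,g)
round 3: derive conn(c,c) via R1 from conn(c,a), red(a,c)
round 3: derive conn(f,e) via R1 from conn(f,c), red(c,e)
round 3: derive conn(f,f) via R1 from conn(f,c), red(c,f)

no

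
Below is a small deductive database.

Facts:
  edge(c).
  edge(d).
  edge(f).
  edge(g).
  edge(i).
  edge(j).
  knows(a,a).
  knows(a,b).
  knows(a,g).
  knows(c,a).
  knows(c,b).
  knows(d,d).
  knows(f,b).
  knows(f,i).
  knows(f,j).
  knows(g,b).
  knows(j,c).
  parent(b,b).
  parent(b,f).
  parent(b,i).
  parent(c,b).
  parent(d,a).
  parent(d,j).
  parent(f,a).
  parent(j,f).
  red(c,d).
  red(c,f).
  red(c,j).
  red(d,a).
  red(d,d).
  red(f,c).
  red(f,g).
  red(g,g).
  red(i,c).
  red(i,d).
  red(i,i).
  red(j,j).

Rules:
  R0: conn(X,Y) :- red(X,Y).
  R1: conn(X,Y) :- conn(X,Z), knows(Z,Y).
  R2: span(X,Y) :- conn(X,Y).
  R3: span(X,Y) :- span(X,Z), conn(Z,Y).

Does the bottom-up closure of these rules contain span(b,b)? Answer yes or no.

no

round 1: derive conn(c,d) via R0 from red(c,d)
round 1: derive conn(c,f) via R0 from red(c,f)
round 1: derive conn(c,j) via R0 from red(c,j)
round 1: derive conn(d,a) via R0 from red(d,a)
round 1: derive conn(d,d) via R0 from red(d,d)
round 1: derive conn(f,c) via R0 from red(f,c)
round 1: derive conn(f,g) via R0 from red(f,g)
round 1: derive conn(g,g) via R0 from red(g,g)
round 1: derive conn(i,c) via R0 from red(i,c)
round 1: derive conn(i,d) via R0 from red(i,d)
round 1: derive conn(i,i) via R0 from red(i,i)
round 1: derive conn(j,j) via R0 from red(j,j)
round 2: derive conn(c,b) via R1 from conn(c,f), knows(f,b)
round 2: derive conn(c,c) via R1 from conn(c,j), knows(j,c)
round 2: derive conn(c,i) via R1 from conn(c,f), knows(f,i)
round 2: derive conn(d,b) via R1 from conn(d,a), knows(a,b)
round 2: derive conn(d,g) via R1 from conn(d,a), knows(a,g)
round 2: derive conn(f,a) via R1 from conn(f,c), knows(c,a)
round 2: derive conn(f,b) via R1 from conn(f,c), knows(c,b)
round 2: derive conn(g,b) via R1 from conn(g,g), knows(g,b)
round 2: derive conn(i,a) via R1 from conn(i,c), knows(c,a)
round 2: derive conn(i,b) via R1 from conn(i,c), knows(c,b)
round 2: derive conn(j,c) via R1 from conn(j,j), knows(j,c)
round 2: derive span(c,d) via R2 from conn(c,d)
round 2: derive span(c,f) via R2 from conn(c,f)
round 2: derive span(c,j) via R2 from conn(c,j)
round 2: derive span(d,a) via R2 from conn(d,a)
round 2: derive span(d,d) via R2 from conn(d,d)
round 2: derive span(f,c) via R2 from conn(f,c)
round 2: derive span(f,g) via R2 from conn(f,g)
round 2: derive span(g,g) via R2 from conn(g,g)
round 2: derive span(i,c) via R2 from conn(i,c)
round 2: derive span(i,d) via R2 from conn(i,d)
round 2: derive span(i,i) via R2 from conn(i,i)
round 2: derive span(j,j) via R2 from conn(j,j)
round 3: derive conn(c,a) via R1 from conn(c,c), knows(c,a)
round 3: derive conn(i,g) via R1 from conn(i,a), knows(a,g)
round 3: derive conn(j,a) via R1 from conn(j,c), knows(c,a)
round 3: derive conn(j,b) via R1 from conn(j,c), knows(c,b)
round 3: derive span(c,b) via R2 from conn(c,b)
round 3: derive span(c,c) via R2 from conn(c,c)
round 3: derive span(c,i) via R2 from conn(c,i)
round 3: derive span(d,b) via R2 from conn(d,b)
round 3: derive span(d,g) via R2 from conn(d,g)
round 3: derive span(f,a) via R2 from conn(f,a)
round 3: derive span(f,b) via R2 from conn(f,b)
round 3: derive span(g,b) via R2 from conn(g,b)
round 3: derive span(i,a) via R2 from conn(i,a)
round 3: derive span(i,b) via R2 from conn(i,b)
round 3: derive span(j,c) via R2 from conn(j,c)
round 3: derive span(c,a) via R3 from span(c,d), conn(d,a)
round 3: derive span(c,g) via R3 from span(c,d), conn(d,g)
round 3: derive span(f,d) via R3 from span(f,c), conn(c,d)
round 3: derive span(f,f) via R3 from span(f,c), conn(c,f)
round 3: derive span(f,i) via R3 from span(f,c), conn(c,i)
round 3: derive span(f,j) via R3 from span(f,c), conn(c,j)
round 3: derive span(i,f) via R3 from span(i,c), conn(c,f)
round 3: derive span(i,g) via R3 from span(i,d), conn(d,g)
round 3: derive span(i,j) via R3 from span(i,c), conn(c,j)
round 4: derive conn(c,g) via R1 from conn(c,a), knows(a,g)
round 4: derive conn(j,g) via R1 from conn(j,a), knows(a,g)
round 4: derive span(j,a) via R2 from conn(j,a)
round 4: derive span(j,b) via R2 from conn(j,b)
round 4: derive span(j,d) via R3 from span(j,c), conn(c,d)
round 4: derive span(j,f) via R3 from span(j,c), conn(c,f)
round 4: derive span(j,i) via R3 from span(j,c), conn(c,i)
round 5: derive span(j,g) via R2 from conn(j,g)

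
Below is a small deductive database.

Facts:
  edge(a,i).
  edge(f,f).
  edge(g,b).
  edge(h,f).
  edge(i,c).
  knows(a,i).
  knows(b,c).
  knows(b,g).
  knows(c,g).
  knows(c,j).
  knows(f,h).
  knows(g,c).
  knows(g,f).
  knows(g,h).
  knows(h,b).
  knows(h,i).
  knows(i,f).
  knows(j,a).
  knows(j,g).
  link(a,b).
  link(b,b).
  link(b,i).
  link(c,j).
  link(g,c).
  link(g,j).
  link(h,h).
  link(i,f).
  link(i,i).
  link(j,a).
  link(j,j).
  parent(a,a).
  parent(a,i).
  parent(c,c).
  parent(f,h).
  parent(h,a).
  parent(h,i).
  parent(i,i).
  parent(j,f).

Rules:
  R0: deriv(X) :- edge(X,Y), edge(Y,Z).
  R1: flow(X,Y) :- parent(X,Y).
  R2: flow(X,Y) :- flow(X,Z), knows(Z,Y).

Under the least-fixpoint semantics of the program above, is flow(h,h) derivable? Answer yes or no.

round 1: derive flow(a,a) via R1 from parent(a,a)
round 1: derive flow(a,i) via R1 from parent(a,i)
round 1: derive flow(c,c) via R1 from parent(c,c)
round 1: derive flow(f,h) via R1 from parent(f,h)
round 1: derive flow(h,a) via R1 from parent(h,a)
round 1: derive flow(h,i) via R1 from parent(h,i)
round 1: derive flow(i,i) via R1 from parent(i,i)
round 1: derive flow(j,f) via R1 from parent(j,f)
round 2: derive flow(a,f) via R2 from flow(a,i), knows(i,f)
round 2: derive flow(c,g) via R2 from flow(c,c), knows(c,g)
round 2: derive flow(c,j) via R2 from flow(c,c), knows(c,j)
round 2: derive flow(f,b) via R2 from flow(f,h), knows(h,b)
round 2: derive flow(f,i) via R2 from flow(f,h), knows(h,i)
round 2: derive flow(h,f) via R2 from flow(h,i), knows(i,f)
round 2: derive flow(i,f) via R2 from flow(i,i), knows(i,f)
round 2: derive flow(j,h) via R2 from flow(j,f), knows(f,h)
round 3: derive flow(a,h) via R2 from flow(a,f), knows(f,h)
round 3: derive flow(c,a) via R2 from flow(c,j), knows(j,a)
round 3: derive flow(c,f) via R2 from flow(c,g), knows(g,f)
round 3: derive flow(c,h) via R2 from flow(c,g), knows(g,h)
round 3: derive flow(f,c) via R2 from flow(f,b), knows(b,c)
round 3: derive flow(f,f) via R2 from flow(f,i), knows(i,f)
round 3: derive flow(f,g) via R2 from flow(f,b), knows(b,g)
round 3: derive flow(h,h) via R2 from flow(h,f), knows(f,h)
round 3: derive flow(i,h) via R2 from flow(i,f), knows(f,h)
round 3: derive flow(j,b) via R2 from flow(j,h), knows(h,b)
round 3: derive flow(j,i) via R2 from flow(j,h), knows(h,i)
round 4: derive flow(a,b) via R2 from flow(a,h), knows(h,b)
round 4: derive flow(c,b) via R2 from flow(c,h), knows(h,b)
round 4: derive flow(c,i) via R2 from flow(c,a), knows(a,i)
round 4: derive flow(f,j) via R2 from flow(f,c), knows(c,j)
round 4: derive flow(h,b) via R2 from flow(h,h), knows(h,b)
round 4: derive flow(i,b) via R2 from flow(i,h), knows(h,b)
round 4: derive flow(j,c) via R2 from flow(j,b), knows(b,c)
round 4: derive flow(j,g) via R2 from flow(j,b), knows(b,g)
round 5: derive flow(a,c) via R2 from flow(a,b), knows(b,c)
round 5: derive flow(a,g) via R2 from flow(a,b), knows(b,g)
round 5: derive flow(f,a) via R2 from flow(f,j), knows(j,a)
round 5: derive flow(h,c) via R2 from flow(h,b), knows(b,c)
round 5: derive flow(h,g) via R2 from flow(h,b), knows(b,g)
round 5: derive flow(i,c) via R2 from flow(i,b), knows(b,c)
round 5: derive flow(i,g) via R2 from flow(i,b), knows(b,g)
round 5: derive flow(j,j) via R2 from flow(j,c), knows(c,j)
round 6: derive flow(a,j) via R2 from flow(a,c), knows(c,j)
round 6: derive flow(h,j) via R2 from flow(h,c), knows(c,j)
round 6: derive flow(i,j) via R2 from flow(i,c), knows(c,j)
round 6: derive flow(j,a) via R2 from flow(j,j), knows(j,a)
round 7: derive flow(i,a) via R2 from flow(i,j), knows(j,a)

yes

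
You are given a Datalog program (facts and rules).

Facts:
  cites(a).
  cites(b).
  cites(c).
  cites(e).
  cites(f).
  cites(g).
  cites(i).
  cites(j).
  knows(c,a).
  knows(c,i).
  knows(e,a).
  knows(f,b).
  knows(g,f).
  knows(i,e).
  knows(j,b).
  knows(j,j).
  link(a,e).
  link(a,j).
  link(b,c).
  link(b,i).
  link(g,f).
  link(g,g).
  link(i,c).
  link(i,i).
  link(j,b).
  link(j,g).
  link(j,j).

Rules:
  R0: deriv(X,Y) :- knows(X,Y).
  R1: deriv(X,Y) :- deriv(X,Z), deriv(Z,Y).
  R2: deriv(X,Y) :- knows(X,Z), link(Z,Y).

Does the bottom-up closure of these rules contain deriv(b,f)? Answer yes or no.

round 1: derive deriv(c,a) via R0 from knows(c,a)
round 1: derive deriv(c,i) via R0 from knows(c,i)
round 1: derive deriv(e,a) via R0 from knows(e,a)
round 1: derive deriv(f,b) via R0 from knows(f,b)
round 1: derive deriv(g,f) via R0 from knows(g,f)
round 1: derive deriv(i,e) via R0 from knows(i,e)
round 1: derive deriv(j,b) via R0 from knows(j,b)
round 1: derive deriv(j,j) via R0 from knows(j,j)
round 1: derive deriv(c,c) via R2 from knows(c,i), link(i,c)
round 1: derive deriv(c,e) via R2 from knows(c,a), link(a,e)
round 1: derive deriv(c,j) via R2 from knows(c,a), link(a,j)
round 1: derive deriv(e,e) via R2 from knows(e,a), link(a,e)
round 1: derive deriv(e,j) via R2 from knows(e,a), link(a,j)
round 1: derive deriv(f,c) via R2 from knows(f,b), link(b,c)
round 1: derive deriv(f,i) via R2 from knows(f,b), link(b,i)
round 1: derive deriv(j,c) via R2 from knows(j,b), link(b,c)
round 1: derive deriv(j,g) via R2 from knows(j,j), link(j,g)
round 1: derive deriv(j,i) via R2 from knows(j,b), link(b,i)
round 2: derive deriv(c,b) via R1 from deriv(c,j), deriv(j,b)
round 2: derive deriv(c,g) via R1 from deriv(c,j), deriv(j,g)
round 2: derive deriv(e,b) via R1 from deriv(e,j), deriv(j,b)
round 2: derive deriv(e,c) via R1 from deriv(e,j), deriv(j,c)
round 2: derive deriv(e,g) via R1 from deriv(e,j), deriv(j,g)
round 2: derive deriv(e,i) via R1 from deriv(e,j), deriv(j,i)
round 2: derive deriv(f,a) via R1 from deriv(f,c), deriv(c,a)
round 2: derive deriv(f,e) via R1 from deriv(f,c), deriv(c,e)
round 2: derive deriv(f,j) via R1 from deriv(f,c), deriv(c,j)
round 2: derive deriv(g,b) via R1 from deriv(g,f), deriv(f,b)
round 2: derive deriv(g,c) via R1 from deriv(g,f), deriv(f,c)
round 2: derive deriv(g,i) via R1 from deriv(g,f), deriv(f,i)
round 2: derive deriv(i,a) via R1 from deriv(i,e), deriv(e,a)
round 2: derive deriv(i,j) via R1 from deriv(i,e), deriv(e,j)
round 2: derive deriv(j,a) via R1 from deriv(j,c), deriv(c,a)
round 2: derive deriv(j,e) via R1 from deriv(j,c), deriv(c,e)
round 2: derive deriv(j,f) via R1 from deriv(j,g), deriv(g,f)
round 3: derive deriv(c,f) via R1 from deriv(c,g), deriv(g,f)
round 3: derive deriv(e,f) via R1 from deriv(e,g), deriv(g,f)
round 3: derive deriv(f,f) via R1 from deriv(f,j), deriv(j,f)
round 3: derive deriv(f,g) via R1 from deriv(f,c), deriv(c,g)
round 3: derive deriv(g,a) via R1 from deriv(g,c), deriv(c,a)
round 3: derive deriv(g,e) via R1 from deriv(g,c), deriv(c,e)
round 3: derive deriv(g,g) via R1 from deriv(g,c), deriv(c,g)
round 3: derive deriv(g,j) via R1 from deriv(g,c), deriv(c,j)
round 3: derive deriv(i,b) via R1 from deriv(i,e), deriv(e,b)
round 3: derive deriv(i,c) via R1 from deriv(i,e), deriv(e,c)
round 3: derive deriv(i,f) via R1 from deriv(i,j), deriv(j,f)
round 3: derive deriv(i,g) via R1 from deriv(i,e), deriv(e,g)
round 3: derive deriv(i,i) via R1 from deriv(i,e), deriv(e,i)

no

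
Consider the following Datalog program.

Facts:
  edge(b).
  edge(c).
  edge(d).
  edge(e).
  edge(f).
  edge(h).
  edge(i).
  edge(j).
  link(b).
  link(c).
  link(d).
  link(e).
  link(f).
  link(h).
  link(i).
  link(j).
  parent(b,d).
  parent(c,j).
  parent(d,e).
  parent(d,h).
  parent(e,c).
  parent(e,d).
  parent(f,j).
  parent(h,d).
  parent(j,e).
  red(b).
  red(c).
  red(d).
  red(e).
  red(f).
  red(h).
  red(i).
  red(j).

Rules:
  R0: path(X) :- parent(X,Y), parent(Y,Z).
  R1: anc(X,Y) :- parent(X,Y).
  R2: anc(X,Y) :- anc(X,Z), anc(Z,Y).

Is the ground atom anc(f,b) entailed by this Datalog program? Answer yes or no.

no

round 1: derive anc(b,d) via R1 from parent(b,d)
round 1: derive anc(c,j) via R1 from parent(c,j)
round 1: derive anc(d,e) via R1 from parent(d,e)
round 1: derive anc(d,h) via R1 from parent(d,h)
round 1: derive anc(e,c) via R1 from parent(e,c)
round 1: derive anc(e,d) via R1 from parent(e,d)
round 1: derive anc(f,j) via R1 from parent(f,j)
round 1: derive anc(h,d) via R1 from parent(h,d)
round 1: derive anc(j,e) via R1 from parent(j,e)
round 2: derive anc(b,e) via R2 from anc(b,d), anc(d,e)
round 2: derive anc(b,h) via R2 from anc(b,d), anc(d,h)
round 2: derive anc(c,e) via R2 from anc(c,j), anc(j,e)
round 2: derive anc(d,c) via R2 from anc(d,e), anc(e,c)
round 2: derive anc(d,d) via R2 from anc(d,e), anc(e,d)
round 2: derive anc(e,e) via R2 from anc(e,d), anc(d,e)
round 2: derive anc(e,h) via R2 from anc(e,d), anc(d,h)
round 2: derive anc(e,j) via R2 from anc(e,c), anc(c,j)
round 2: derive anc(f,e) via R2 from anc(f,j), anc(j,e)
round 2: derive anc(h,e) via R2 from anc(h,d), anc(d,e)
round 2: derive anc(h,h) via R2 from anc(h,d), anc(d,h)
round 2: derive anc(j,c) via R2 from anc(j,e), anc(e,c)
round 2: derive anc(j,d) via R2 from anc(j,e), anc(e,d)
round 3: derive anc(b,c) via R2 from anc(b,d), anc(d,c)
round 3: derive anc(b,j) via R2 from anc(b,e), anc(e,j)
round 3: derive anc(c,c) via R2 from anc(c,e), anc(e,c)
round 3: derive anc(c,d) via R2 from anc(c,e), anc(e,d)
round 3: derive anc(c,h) via R2 from anc(c,e), anc(e,h)
round 3: derive anc(d,j) via R2 from anc(d,c), anc(c,j)
round 3: derive anc(f,c) via R2 from anc(f,e), anc(e,c)
round 3: derive anc(f,d) via R2 from anc(f,e), anc(e,d)
round 3: derive anc(f,h) via R2 from anc(f,e), anc(e,h)
round 3: derive anc(h,c) via R2 from anc(h,d), anc(d,c)
round 3: derive anc(h,j) via R2 from anc(h,e), anc(e,j)
round 3: derive anc(j,h) via R2 from anc(j,d), anc(d,h)
round 3: derive anc(j,j) via R2 from anc(j,c), anc(c,j)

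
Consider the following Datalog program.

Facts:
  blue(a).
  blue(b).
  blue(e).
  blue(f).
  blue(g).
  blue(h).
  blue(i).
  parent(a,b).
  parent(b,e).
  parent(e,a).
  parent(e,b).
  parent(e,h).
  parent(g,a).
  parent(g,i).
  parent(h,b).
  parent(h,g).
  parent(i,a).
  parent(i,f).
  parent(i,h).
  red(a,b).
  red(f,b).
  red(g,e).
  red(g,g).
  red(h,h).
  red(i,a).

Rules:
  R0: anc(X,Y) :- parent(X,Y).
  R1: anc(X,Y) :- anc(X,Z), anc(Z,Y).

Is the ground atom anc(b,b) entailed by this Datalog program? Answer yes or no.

yes

round 1: derive anc(a,b) via R0 from parent(a,b)
round 1: derive anc(b,e) via R0 from parent(b,e)
round 1: derive anc(e,a) via R0 from parent(e,a)
round 1: derive anc(e,b) via R0 from parent(e,b)
round 1: derive anc(e,h) via R0 from parent(e,h)
round 1: derive anc(g,a) via R0 from parent(g,a)
round 1: derive anc(g,i) via R0 from parent(g,i)
round 1: derive anc(h,b) via R0 from parent(h,b)
round 1: derive anc(h,g) via R0 from parent(h,g)
round 1: derive anc(i,a) via R0 from parent(i,a)
round 1: derive anc(i,f) via R0 from parent(i,f)
round 1: derive anc(i,h) via R0 from parent(i,h)
round 2: derive anc(a,e) via R1 from anc(a,b), anc(b,e)
round 2: derive anc(b,a) via R1 from anc(b,e), anc(e,a)
round 2: derive anc(b,b) via R1 from anc(b,e), anc(e,b)
round 2: derive anc(b,h) via R1 from anc(b,e), anc(e,h)
round 2: derive anc(e,e) via R1 from anc(e,b), anc(b,e)
round 2: derive anc(e,g) via R1 from anc(e,h), anc(h,g)
round 2: derive anc(g,b) via R1 from anc(g,a), anc(a,b)
round 2: derive anc(g,f) via R1 from anc(g,i), anc(i,f)
round 2: derive anc(g,h) via R1 from anc(g,i), anc(i,h)
round 2: derive anc(h,a) via R1 from anc(h,g), anc(g,a)
round 2: derive anc(h,e) via R1 from anc(h,b), anc(b,e)
round 2: derive anc(h,i) via R1 from anc(h,g), anc(g,i)
round 2: derive anc(i,b) via R1 from anc(i,a), anc(a,b)
round 2: derive anc(i,g) via R1 from anc(i,h), anc(h,g)
round 3: derive anc(a,a) via R1 from anc(a,b), anc(b,a)
round 3: derive anc(a,g) via R1 from anc(a,e), anc(e,g)
round 3: derive anc(a,h) via R1 from anc(a,b), anc(b,h)
round 3: derive anc(b,g) via R1 from anc(b,e), anc(e,g)
round 3: derive anc(b,i) via R1 from anc(b,h), anc(h,i)
round 3: derive anc(e,f) via R1 from anc(e,g), anc(g,f)
round 3: derive anc(e,i) via R1 from anc(e,g), anc(g,i)
round 3: derive anc(g,e) via R1 from anc(g,a), anc(a,e)
round 3: derive anc(g,g) via R1 from anc(g,h), anc(h,g)
round 3: derive anc(h,f) via R1 from anc(h,g), anc(g,f)
round 3: derive anc(h,h) via R1 from anc(h,b), anc(b,h)
round 3: derive anc(i,e) via R1 from anc(i,a), anc(a,e)
round 3: derive anc(i,i) via R1 from anc(i,g), anc(g,i)
round 4: derive anc(a,f) via R1 from anc(a,e), anc(e,f)
round 4: derive anc(a,i) via R1 from anc(a,b), anc(b,i)
round 4: derive anc(b,f) via R1 from anc(b,e), anc(e,f)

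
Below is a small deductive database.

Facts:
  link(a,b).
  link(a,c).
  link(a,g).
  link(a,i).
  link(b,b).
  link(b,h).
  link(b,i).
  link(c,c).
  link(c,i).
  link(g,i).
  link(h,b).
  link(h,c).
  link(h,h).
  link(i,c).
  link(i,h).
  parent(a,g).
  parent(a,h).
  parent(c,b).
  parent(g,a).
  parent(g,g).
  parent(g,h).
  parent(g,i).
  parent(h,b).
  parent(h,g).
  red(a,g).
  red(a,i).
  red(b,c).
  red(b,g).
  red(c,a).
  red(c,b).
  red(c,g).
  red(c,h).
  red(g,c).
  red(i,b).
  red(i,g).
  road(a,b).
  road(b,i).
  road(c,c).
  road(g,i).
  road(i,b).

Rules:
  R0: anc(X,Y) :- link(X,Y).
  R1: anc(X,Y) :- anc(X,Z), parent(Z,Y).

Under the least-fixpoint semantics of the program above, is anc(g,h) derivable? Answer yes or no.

round 1: derive anc(a,b) via R0 from link(a,b)
round 1: derive anc(a,c) via R0 from link(a,c)
round 1: derive anc(a,g) via R0 from link(a,g)
round 1: derive anc(a,i) via R0 from link(a,i)
round 1: derive anc(b,b) via R0 from link(b,b)
round 1: derive anc(b,h) via R0 from link(b,h)
round 1: derive anc(b,i) via R0 from link(b,i)
round 1: derive anc(c,c) via R0 from link(c,c)
round 1: derive anc(c,i) via R0 from link(c,i)
round 1: derive anc(g,i) via R0 from link(g,i)
round 1: derive anc(h,b) via R0 from link(h,b)
round 1: derive anc(h,c) via R0 from link(h,c)
round 1: derive anc(h,h) via R0 from link(h,h)
round 1: derive anc(i,c) via R0 from link(i,c)
round 1: derive anc(i,h) via R0 from link(i,h)
round 2: derive anc(a,a) via R1 from anc(a,g), parent(g,a)
round 2: derive anc(a,h) via R1 from anc(a,g), parent(g,h)
round 2: derive anc(b,g) via R1 from anc(b,h), parent(h,g)
round 2: derive anc(c,b) via R1 from anc(c,c), parent(c,b)
round 2: derive anc(h,g) via R1 from anc(h,h), parent(h,g)
round 2: derive anc(i,b) via R1 from anc(i,c), parent(c,b)
round 2: derive anc(i,g) via R1 from anc(i,h), parent(h,g)
round 3: derive anc(b,a) via R1 from anc(b,g), parent(g,a)
round 3: derive anc(h,a) via R1 from anc(h,g), parent(g,a)
round 3: derive anc(h,i) via R1 from anc(h,g), parent(g,i)
round 3: derive anc(i,a) via R1 from anc(i,g), parent(g,a)
round 3: derive anc(i,i) via R1 from anc(i,g), parent(g,i)

no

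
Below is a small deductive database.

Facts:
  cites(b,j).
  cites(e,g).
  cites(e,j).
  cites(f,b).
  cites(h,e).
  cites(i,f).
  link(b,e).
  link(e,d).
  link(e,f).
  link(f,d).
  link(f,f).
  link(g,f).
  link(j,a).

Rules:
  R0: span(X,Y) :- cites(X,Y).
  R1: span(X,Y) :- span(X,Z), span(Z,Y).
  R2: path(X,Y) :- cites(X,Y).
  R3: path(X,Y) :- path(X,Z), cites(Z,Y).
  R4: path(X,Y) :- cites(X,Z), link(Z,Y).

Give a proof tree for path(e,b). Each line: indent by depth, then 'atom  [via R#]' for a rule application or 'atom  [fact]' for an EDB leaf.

round 1: derive path(b,j) via R2 from cites(b,j)
round 1: derive path(e,g) via R2 from cites(e,g)
round 1: derive path(e,j) via R2 from cites(e,j)
round 1: derive path(f,b) via R2 from cites(f,b)
round 1: derive path(h,e) via R2 from cites(h,e)
round 1: derive path(i,f) via R2 from cites(i,f)
round 1: derive path(b,a) via R4 from cites(b,j), link(j,a)
round 1: derive path(e,a) via R4 from cites(e,j), link(j,a)
round 1: derive path(e,f) via R4 from cites(e,g), link(g,f)
round 1: derive path(f,e) via R4 from cites(f,b), link(b,e)
round 1: derive path(h,d) via R4 from cites(h,e), link(e,d)
round 1: derive path(h,f) via R4 from cites(h,e), link(e,f)
round 1: derive path(i,d) via R4 from cites(i,f), link(f,d)
round 2: derive path(e,b) via R3 from path(e,f), cites(f,b)
round 2: derive path(f,g) via R3 from path(f,e), cites(e,g)
round 2: derive path(f,j) via R3 from path(f,b), cites(b,j)
round 2: derive path(h,b) via R3 from path(h,f), cites(f,b)
round 2: derive path(h,g) via R3 from path(h,e), cites(e,g)
round 2: derive path(h,j) via R3 from path(h,e), cites(e,j)
round 2: derive path(i,b) via R3 from path(i,f), cites(f,b)
round 3: derive path(i,j) via R3 from path(i,b), cites(b,j)

path(e,b)  [via R3]
  path(e,f)  [via R4]
    cites(e,g)  [fact]
    link(g,f)  [fact]
  cites(f,b)  [fact]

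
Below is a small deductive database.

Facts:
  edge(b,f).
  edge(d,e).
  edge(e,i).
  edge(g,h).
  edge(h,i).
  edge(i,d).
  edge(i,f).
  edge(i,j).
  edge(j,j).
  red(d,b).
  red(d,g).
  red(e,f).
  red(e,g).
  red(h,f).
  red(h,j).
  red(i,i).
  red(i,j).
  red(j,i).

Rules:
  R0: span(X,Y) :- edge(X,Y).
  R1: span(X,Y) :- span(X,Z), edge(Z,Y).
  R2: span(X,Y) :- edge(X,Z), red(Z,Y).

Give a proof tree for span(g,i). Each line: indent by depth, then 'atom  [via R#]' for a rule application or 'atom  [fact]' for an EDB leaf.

span(g,i)  [via R1]
  span(g,h)  [via R0]
    edge(g,h)  [fact]
  edge(h,i)  [fact]

round 1: derive span(b,f) via R0 from edge(b,f)
round 1: derive span(d,e) via R0 from edge(d,e)
round 1: derive span(e,i) via R0 from edge(e,i)
round 1: derive span(g,h) via R0 from edge(g,h)
round 1: derive span(h,i) via R0 from edge(h,i)
round 1: derive span(i,d) via R0 from edge(i,d)
round 1: derive span(i,f) via R0 from edge(i,f)
round 1: derive span(i,j) via R0 from edge(i,j)
round 1: derive span(j,j) via R0 from edge(j,j)
round 1: derive span(d,f) via R2 from edge(d,e), red(e,f)
round 1: derive span(d,g) via R2 from edge(d,e), red(e,g)
round 1: derive span(e,j) via R2 from edge(e,i), red(i,j)
round 1: derive span(g,f) via R2 from edge(g,h), red(h,f)
round 1: derive span(g,j) via R2 from edge(g,h), red(h,j)
round 1: derive span(h,j) via R2 from edge(h,i), red(i,j)
round 1: derive span(i,b) via R2 from edge(i,d), red(d,b)
round 1: derive span(i,g) via R2 from edge(i,d), red(d,g)
round 1: derive span(i,i) via R2 from edge(i,j), red(j,i)
round 1: derive span(j,i) via R2 from edge(j,j), red(j,i)
round 2: derive span(d,h) via R1 from span(d,g), edge(g,h)
round 2: derive span(d,i) via R1 from span(d,e), edge(e,i)
round 2: derive span(e,d) via R1 from span(e,i), edge(i,d)
round 2: derive span(e,f) via R1 from span(e,i), edge(i,f)
round 2: derive span(g,i) via R1 from span(g,h), edge(h,i)
round 2: derive span(h,d) via R1 from span(h,i), edge(i,d)
round 2: derive span(h,f) via R1 from span(h,i), edge(i,f)
round 2: derive span(i,e) via R1 from span(i,d), edge(d,e)
round 2: derive span(i,h) via R1 from span(i,g), edge(g,h)
round 2: derive span(j,d) via R1 from span(j,i), edge(i,d)
round 2: derive span(j,f) via R1 from span(j,i), edge(i,f)
round 3: derive span(d,d) via R1 from span(d,i), edge(i,d)
round 3: derive span(d,j) via R1 from span(d,i), edge(i,j)
round 3: derive span(e,e) via R1 from span(e,d), edge(d,e)
round 3: derive span(g,d) via R1 from span(g,i), edge(i,d)
round 3: derive span(h,e) via R1 from span(h,d), edge(d,e)
round 3: derive span(j,e) via R1 from span(j,d), edge(d,e)
round 4: derive span(g,e) via R1 from span(g,d), edge(d,e)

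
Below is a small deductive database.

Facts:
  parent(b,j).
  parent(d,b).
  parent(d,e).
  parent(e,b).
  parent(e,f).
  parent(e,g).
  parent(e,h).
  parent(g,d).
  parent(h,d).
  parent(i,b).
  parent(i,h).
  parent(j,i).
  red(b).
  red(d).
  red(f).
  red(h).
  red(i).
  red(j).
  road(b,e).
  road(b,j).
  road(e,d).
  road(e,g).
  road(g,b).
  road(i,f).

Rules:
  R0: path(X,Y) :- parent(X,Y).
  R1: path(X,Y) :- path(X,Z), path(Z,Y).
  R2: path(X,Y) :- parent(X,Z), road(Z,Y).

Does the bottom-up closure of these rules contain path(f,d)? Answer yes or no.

round 1: derive path(b,j) via R0 from parent(b,j)
round 1: derive path(d,b) via R0 from parent(d,b)
round 1: derive path(d,e) via R0 from parent(d,e)
round 1: derive path(e,b) via R0 from parent(e,b)
round 1: derive path(e,f) via R0 from parent(e,f)
round 1: derive path(e,g) via R0 from parent(e,g)
round 1: derive path(e,h) via R0 from parent(e,h)
round 1: derive path(g,d) via R0 from parent(g,d)
round 1: derive path(h,d) via R0 from parent(h,d)
round 1: derive path(i,b) via R0 from parent(i,b)
round 1: derive path(i,h) via R0 from parent(i,h)
round 1: derive path(j,i) via R0 from parent(j,i)
round 1: derive path(d,d) via R2 from parent(d,e), road(e,d)
round 1: derive path(d,g) via R2 from parent(d,e), road(e,g)
round 1: derive path(d,j) via R2 from parent(d,b), road(b,j)
round 1: derive path(e,e) via R2 from parent(e,b), road(b,e)
round 1: derive path(e,j) via R2 from parent(e,b), road(b,j)
round 1: derive path(i,e) via R2 from parent(i,b), road(b,e)
round 1: derive path(i,j) via R2 from parent(i,b), road(b,j)
round 1: derive path(j,f) via R2 from parent(j,i), road(i,f)
round 2: derive path(b,f) via R1 from path(b,j), path(j,f)
round 2: derive path(b,i) via R1 from path(b,j), path(j,i)
round 2: derive path(d,f) via R1 from path(d,e), path(e,f)
round 2: derive path(d,h) via R1 from path(d,e), path(e,h)
round 2: derive path(d,i) via R1 from path(d,j), path(j,i)
round 2: derive path(e,d) via R1 from path(e,g), path(g,d)
round 2: derive path(e,i) via R1 from path(e,j), path(j,i)
round 2: derive path(g,b) via R1 from path(g,d), path(d,b)
round 2: derive path(g,e) via R1 from path(g,d), path(d,e)
round 2: derive path(g,g) via R1 from path(g,d), path(d,g)
round 2: derive path(g,j) via R1 from path(g,d), path(d,j)
round 2: derive path(h,b) via R1 from path(h,d), path(d,b)
round 2: derive path(h,e) via R1 from path(h,d), path(d,e)
round 2: derive path(h,g) via R1 from path(h,d), path(d,g)
round 2: derive path(h,j) via R1 from path(h,d), path(d,j)
round 2: derive path(i,d) via R1 from path(i,h), path(h,d)
round 2: derive path(i,f) via R1 from path(i,e), path(e,f)
round 2: derive path(i,g) via R1 from path(i,e), path(e,g)
round 2: derive path(i,i) via R1 from path(i,j), path(j,i)
round 2: derive path(j,b) via R1 from path(j,i), path(i,b)
round 2: derive path(j,e) via R1 from path(j,i), path(i,e)
round 2: derive path(j,h) via R1 from path(j,i), path(i,h)
round 2: derive path(j,j) via R1 from path(j,i), path(i,j)
round 3: derive path(b,b) via R1 from path(b,i), path(i,b)
round 3: derive path(b,d) via R1 from path(b,i), path(i,d)
round 3: derive path(b,e) via R1 from path(b,i), path(i,e)
round 3: derive path(b,g) via R1 from path(b,i), path(i,g)
round 3: derive path(b,h) via R1 from path(b,i), path(i,h)
round 3: derive path(g,f) via R1 from path(g,b), path(b,f)
round 3: derive path(g,h) via R1 from path(g,d), path(d,h)
round 3: derive path(g,i) via R1 from path(g,b), path(b,i)
round 3: derive path(h,f) via R1 from path(h,b), path(b,f)
round 3: derive path(h,h) via R1 from path(h,d), path(d,h)
round 3: derive path(h,i) via R1 from path(h,b), path(b,i)
round 3: derive path(j,d) via R1 from path(j,e), path(e,d)
round 3: derive path(j,g) via R1 from path(j,e), path(e,g)

no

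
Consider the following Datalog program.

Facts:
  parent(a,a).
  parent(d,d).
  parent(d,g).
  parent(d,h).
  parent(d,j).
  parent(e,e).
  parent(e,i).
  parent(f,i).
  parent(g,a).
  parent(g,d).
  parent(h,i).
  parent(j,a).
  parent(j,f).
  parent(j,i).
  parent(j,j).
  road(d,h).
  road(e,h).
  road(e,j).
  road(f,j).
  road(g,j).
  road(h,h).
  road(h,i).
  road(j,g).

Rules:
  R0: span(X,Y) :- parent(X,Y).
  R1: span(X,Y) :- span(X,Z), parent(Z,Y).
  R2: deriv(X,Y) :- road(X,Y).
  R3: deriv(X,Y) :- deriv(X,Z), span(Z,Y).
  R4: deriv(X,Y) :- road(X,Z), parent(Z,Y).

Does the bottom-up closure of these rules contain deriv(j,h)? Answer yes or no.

round 1: derive span(a,a) via R0 from parent(a,a)
round 1: derive span(d,d) via R0 from parent(d,d)
round 1: derive span(d,g) via R0 from parent(d,g)
round 1: derive span(d,h) via R0 from parent(d,h)
round 1: derive span(d,j) via R0 from parent(d,j)
round 1: derive span(e,e) via R0 from parent(e,e)
round 1: derive span(e,i) via R0 from parent(e,i)
round 1: derive span(f,i) via R0 from parent(f,i)
round 1: derive span(g,a) via R0 from parent(g,a)
round 1: derive span(g,d) via R0 from parent(g,d)
round 1: derive span(h,i) via R0 from parent(h,i)
round 1: derive span(j,a) via R0 from parent(j,a)
round 1: derive span(j,f) via R0 from parent(j,f)
round 1: derive span(j,i) via R0 from parent(j,i)
round 1: derive span(j,j) via R0 from parent(j,j)
round 1: derive deriv(d,h) via R2 from road(d,h)
round 1: derive deriv(e,h) via R2 from road(e,h)
round 1: derive deriv(e,j) via R2 from road(e,j)
round 1: derive deriv(f,j) via R2 from road(f,j)
round 1: derive deriv(g,j) via R2 from road(g,j)
round 1: derive deriv(h,h) via R2 from road(h,h)
round 1: derive deriv(h,i) via R2 from road(h,i)
round 1: derive deriv(j,g) via R2 from road(j,g)
round 1: derive deriv(d,i) via R4 from road(d,h), parent(h,i)
round 1: derive deriv(e,a) via R4 from road(e,j), parent(j,a)
round 1: derive deriv(e,f) via R4 from road(e,j), parent(j,f)
round 1: derive deriv(e,i) via R4 from road(e,h), parent(h,i)
round 1: derive deriv(f,a) via R4 from road(f,j), parent(j,a)
round 1: derive deriv(f,f) via R4 from road(f,j), parent(j,f)
round 1: derive deriv(f,i) via R4 from road(f,j), parent(j,i)
round 1: derive deriv(g,a) via R4 from road(g,j), parent(j,a)
round 1: derive deriv(g,f) via R4 from road(g,j), parent(j,f)
round 1: derive deriv(g,i) via R4 from road(g,j), parent(j,i)
round 1: derive deriv(j,a) via R4 from road(j,g), parent(g,a)
round 1: derive deriv(j,d) via R4 from road(j,g), parent(g,d)
round 2: derive span(d,a) via R1 from span(d,g), parent(g,a)
round 2: derive span(d,f) via R1 from span(d,j), parent(j,f)
round 2: derive span(d,i) via R1 from span(d,h), parent(h,i)
round 2: derive span(g,g) via R1 from span(g,d), parent(d,g)
round 2: derive span(g,h) via R1 from span(g,d), parent(d,h)
round 2: derive span(g,j) via R1 from span(g,d), parent(d,j)
round 2: derive deriv(j,h) via R3 from deriv(j,d), span(d,h)
round 2: derive deriv(j,j) via R3 from deriv(j,d), span(d,j)
round 3: derive span(g,f) via R1 from span(g,j), parent(j,f)
round 3: derive span(g,i) via R1 from span(g,h), parent(h,i)
round 3: derive deriv(j,f) via R3 from deriv(j,d), span(d,f)
round 3: derive deriv(j,i) via R3 from deriv(j,d), span(d,i)

yes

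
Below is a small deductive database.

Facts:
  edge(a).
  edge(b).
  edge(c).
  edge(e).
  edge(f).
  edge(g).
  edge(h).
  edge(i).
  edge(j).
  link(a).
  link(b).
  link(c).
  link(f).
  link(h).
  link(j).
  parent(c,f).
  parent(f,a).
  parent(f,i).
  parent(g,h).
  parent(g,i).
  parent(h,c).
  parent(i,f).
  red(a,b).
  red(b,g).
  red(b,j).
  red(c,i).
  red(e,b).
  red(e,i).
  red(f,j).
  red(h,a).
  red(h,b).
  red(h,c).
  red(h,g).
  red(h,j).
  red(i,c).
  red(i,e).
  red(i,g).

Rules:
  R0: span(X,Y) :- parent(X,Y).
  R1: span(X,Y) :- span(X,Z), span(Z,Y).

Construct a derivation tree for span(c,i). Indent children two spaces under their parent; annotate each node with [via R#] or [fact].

span(c,i)  [via R1]
  span(c,f)  [via R0]
    parent(c,f)  [fact]
  span(f,i)  [via R0]
    parent(f,i)  [fact]

round 1: derive span(c,f) via R0 from parent(c,f)
round 1: derive span(f,a) via R0 from parent(f,a)
round 1: derive span(f,i) via R0 from parent(f,i)
round 1: derive span(g,h) via R0 from parent(g,h)
round 1: derive span(g,i) via R0 from parent(g,i)
round 1: derive span(h,c) via R0 from parent(h,c)
round 1: derive span(i,f) via R0 from parent(i,f)
round 2: derive span(c,a) via R1 from span(c,f), span(f,a)
round 2: derive span(c,i) via R1 from span(c,f), span(f,i)
round 2: derive span(f,f) via R1 from span(f,i), span(i,f)
round 2: derive span(g,c) via R1 from span(g,h), span(h,c)
round 2: derive span(g,f) via R1 from span(g,i), span(i,f)
round 2: derive span(h,f) via R1 from span(h,c), span(c,f)
round 2: derive span(i,a) via R1 from span(i,f), span(f,a)
round 2: derive span(i,i) via R1 from span(i,f), span(f,i)
round 3: derive span(g,a) via R1 from span(g,c), span(c,a)
round 3: derive span(h,a) via R1 from span(h,c), span(c,a)
round 3: derive span(h,i) via R1 from span(h,c), span(c,i)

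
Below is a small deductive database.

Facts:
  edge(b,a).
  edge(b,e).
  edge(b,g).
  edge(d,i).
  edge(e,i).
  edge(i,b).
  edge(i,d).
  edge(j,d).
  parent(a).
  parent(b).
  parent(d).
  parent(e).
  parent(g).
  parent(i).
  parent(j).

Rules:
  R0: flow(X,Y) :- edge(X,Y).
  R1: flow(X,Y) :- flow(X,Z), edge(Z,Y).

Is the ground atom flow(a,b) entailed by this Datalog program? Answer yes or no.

round 1: derive flow(b,a) via R0 from edge(b,a)
round 1: derive flow(b,e) via R0 from edge(b,e)
round 1: derive flow(b,g) via R0 from edge(b,g)
round 1: derive flow(d,i) via R0 from edge(d,i)
round 1: derive flow(e,i) via R0 from edge(e,i)
round 1: derive flow(i,b) via R0 from edge(i,b)
round 1: derive flow(i,d) via R0 from edge(i,d)
round 1: derive flow(j,d) via R0 from edge(j,d)
round 2: derive flow(b,i) via R1 from flow(b,e), edge(e,i)
round 2: derive flow(d,b) via R1 from flow(d,i), edge(i,b)
round 2: derive flow(d,d) via R1 from flow(d,i), edge(i,d)
round 2: derive flow(e,b) via R1 from flow(e,i), edge(i,b)
round 2: derive flow(e,d) via R1 from flow(e,i), edge(i,d)
round 2: derive flow(i,a) via R1 from flow(i,b), edge(b,a)
round 2: derive flow(i,e) via R1 from flow(i,b), edge(b,e)
round 2: derive flow(i,g) via R1 from flow(i,b), edge(b,g)
round 2: derive flow(i,i) via R1 from flow(i,d), edge(d,i)
round 2: derive flow(j,i) via R1 from flow(j,d), edge(d,i)
round 3: derive flow(b,b) via R1 from flow(b,i), edge(i,b)
round 3: derive flow(b,d) via R1 from flow(b,i), edge(i,d)
round 3: derive flow(d,a) via R1 from flow(d,b), edge(b,a)
round 3: derive flow(d,e) via R1 from flow(d,b), edge(b,e)
round 3: derive flow(d,g) via R1 from flow(d,b), edge(b,g)
round 3: derive flow(e,a) via R1 from flow(e,b), edge(b,a)
round 3: derive flow(e,e) via R1 from flow(e,b), edge(b,e)
round 3: derive flow(e,g) via R1 from flow(e,b), edge(b,g)
round 3: derive flow(j,b) via R1 from flow(j,i), edge(i,b)
round 4: derive flow(j,a) via R1 from flow(j,b), edge(b,a)
round 4: derive flow(j,e) via R1 from flow(j,b), edge(b,e)
round 4: derive flow(j,g) via R1 from flow(j,b), edge(b,g)

no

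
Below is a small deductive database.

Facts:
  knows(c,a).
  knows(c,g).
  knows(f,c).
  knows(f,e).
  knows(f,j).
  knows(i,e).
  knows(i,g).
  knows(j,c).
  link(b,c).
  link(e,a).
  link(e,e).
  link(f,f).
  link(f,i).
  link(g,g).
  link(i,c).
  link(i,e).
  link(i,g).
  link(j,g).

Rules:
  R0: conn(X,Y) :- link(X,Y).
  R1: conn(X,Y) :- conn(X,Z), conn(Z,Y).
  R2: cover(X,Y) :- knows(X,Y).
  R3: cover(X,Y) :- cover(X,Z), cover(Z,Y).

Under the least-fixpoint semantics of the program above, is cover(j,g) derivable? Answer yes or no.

yes

round 1: derive cover(c,a) via R2 from knows(c,a)
round 1: derive cover(c,g) via R2 from knows(c,g)
round 1: derive cover(f,c) via R2 from knows(f,c)
round 1: derive cover(f,e) via R2 from knows(f,e)
round 1: derive cover(f,j) via R2 from knows(f,j)
round 1: derive cover(i,e) via R2 from knows(i,e)
round 1: derive cover(i,g) via R2 from knows(i,g)
round 1: derive cover(j,c) via R2 from knows(j,c)
round 2: derive cover(f,a) via R3 from cover(f,c), cover(c,a)
round 2: derive cover(f,g) via R3 from cover(f,c), cover(c,g)
round 2: derive cover(j,a) via R3 from cover(j,c), cover(c,a)
round 2: derive cover(j,g) via R3 from cover(j,c), cover(c,g)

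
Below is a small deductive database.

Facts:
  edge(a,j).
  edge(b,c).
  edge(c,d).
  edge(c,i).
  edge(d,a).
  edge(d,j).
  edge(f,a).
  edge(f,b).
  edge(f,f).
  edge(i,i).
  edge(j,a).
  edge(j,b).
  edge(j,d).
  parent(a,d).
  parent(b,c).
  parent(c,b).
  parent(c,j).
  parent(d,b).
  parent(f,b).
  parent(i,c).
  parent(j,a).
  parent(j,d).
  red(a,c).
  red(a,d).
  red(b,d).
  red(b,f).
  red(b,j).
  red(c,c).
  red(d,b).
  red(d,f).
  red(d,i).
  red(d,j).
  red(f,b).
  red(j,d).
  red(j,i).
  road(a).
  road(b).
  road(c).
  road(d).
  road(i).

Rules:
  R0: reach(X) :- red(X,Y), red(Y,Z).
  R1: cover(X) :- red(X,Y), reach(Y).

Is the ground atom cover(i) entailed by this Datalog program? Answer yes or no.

round 1: derive reach(a) via R0 from red(a,c), red(c,c)
round 1: derive reach(b) via R0 from red(b,d), red(d,b)
round 1: derive reach(c) via R0 from red(c,c), red(c,c)
round 1: derive reach(d) via R0 from red(d,b), red(b,d)
round 1: derive reach(f) via R0 from red(f,b), red(b,d)
round 1: derive reach(j) via R0 from red(j,d), red(d,b)
round 2: derive cover(a) via R1 from red(a,c), reach(c)
round 2: derive cover(b) via R1 from red(b,d), reach(d)
round 2: derive cover(c) via R1 from red(c,c), reach(c)
round 2: derive cover(d) via R1 from red(d,b), reach(b)
round 2: derive cover(f) via R1 from red(f,b), reach(b)
round 2: derive cover(j) via R1 from red(j,d), reach(d)

no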